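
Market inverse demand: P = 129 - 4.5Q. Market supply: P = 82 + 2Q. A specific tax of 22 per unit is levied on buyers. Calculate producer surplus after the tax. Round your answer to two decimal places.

Without the tax, 129 - 4.5Q = 82 + 2Q so Q* = 7.2308 and P* = 96.4615.
A tax on buyers shifts demand down by 22: (129 - 22) - 4.5Q = 82 + 2Q, so Q_t = 3.8462. Buyers pay P_b = 111.6923; sellers receive P_s = P_b - 22 = 89.6923.
Producer surplus is the triangle above supply below P_s: (1/2)(3.8462)(89.6923 - 82) = 14.7929.

14.79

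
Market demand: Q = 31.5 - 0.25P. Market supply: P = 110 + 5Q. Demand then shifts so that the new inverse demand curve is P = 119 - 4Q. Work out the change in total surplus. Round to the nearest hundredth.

Rewriting demand in inverse form: P = 126 - 4Q.
Initial equilibrium: Q_0 = 1.7778, P_0 = 118.8889; CS_0 = (1/2)(1.7778)(7.1111) = 6.321, PS_0 = (1/2)(1.7778)(8.8889) = 7.9012.
New equilibrium: 119 - 4Q = 110 + 5Q gives Q_1 = 1, P_1 = 115; CS_1 = 2, PS_1 = 2.5.
Change in total surplus = (2 + 2.5) - (6.321 + 7.9012) = -9.7222.

-9.72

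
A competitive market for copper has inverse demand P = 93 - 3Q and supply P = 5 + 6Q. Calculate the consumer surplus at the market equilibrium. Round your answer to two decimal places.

Setting demand equal to supply, 88 = 9Q, so Q* = 9.7778 and P* = 63.6667.
CS is the area between the demand curve and P* from 0 to Q*: (1/2)(9.7778)(29.3333) = 143.4074.

143.41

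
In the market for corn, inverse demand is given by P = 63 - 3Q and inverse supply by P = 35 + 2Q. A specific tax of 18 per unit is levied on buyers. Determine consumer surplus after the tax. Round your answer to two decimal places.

6.00

Pre-tax equilibrium: 63 - 3Q = 35 + 2Q gives Q* = 5.6, P* = 46.2.
A tax on buyers shifts demand down by 18: (63 - 18) - 3Q = 35 + 2Q, so Q_t = 2. Buyers pay P_b = 57; sellers receive P_s = P_b - 18 = 39.
CS = (1/2)(Q_t)(63 - P_b) = (1/2)(2)(6) = 6.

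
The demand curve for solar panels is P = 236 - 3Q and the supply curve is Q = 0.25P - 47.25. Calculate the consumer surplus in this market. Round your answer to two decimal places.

67.62

Rewriting supply in inverse form: P = 189 + 4Q.
Setting demand equal to supply, 47 = 7Q, so Q* = 6.7143 and P* = 215.8571.
Consumer surplus is the triangle under demand above P*: (1/2)(6.7143)(236 - 215.8571) = (1/2)(6.7143)(20.1429) = 67.6224.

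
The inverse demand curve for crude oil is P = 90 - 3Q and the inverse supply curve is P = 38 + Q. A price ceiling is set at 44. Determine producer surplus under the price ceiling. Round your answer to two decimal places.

18.00

Without the control, 90 - 3Q = 38 + Q so Q* = 13 and P* = 51.
At the ceiling price 44, quantity supplied is (44 - 38)/1 = 6; supply is the short side, so Q = 6 trades at P = 44.
PS is the triangle above supply below 44: (1/2)(6)(44 - 38) = 18.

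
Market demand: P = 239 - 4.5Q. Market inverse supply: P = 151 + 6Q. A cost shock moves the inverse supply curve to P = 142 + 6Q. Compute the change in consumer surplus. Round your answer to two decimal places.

33.98

Initial equilibrium: Q_0 = 8.381, P_0 = 201.2857; CS_0 = (1/2)(8.381)(37.7143) = 158.0408, PS_0 = (1/2)(8.381)(50.2857) = 210.7211.
New equilibrium: 239 - 4.5Q = 142 + 6Q gives Q_1 = 9.2381, P_1 = 197.4286; CS_1 = 192.0204, PS_1 = 256.0272.
Change in consumer surplus = 192.0204 - 158.0408 = 33.9796.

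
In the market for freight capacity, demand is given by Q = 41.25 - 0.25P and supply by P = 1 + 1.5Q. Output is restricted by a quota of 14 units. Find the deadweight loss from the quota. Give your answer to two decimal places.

Rewriting demand in inverse form: P = 165 - 4Q.
Unrestricted equilibrium: Q* = (165 - 1)/(4 + 1.5) = 29.8182.
At Q = 14 the demand price is 165 - 4(14) = 109 and the supply price is 1 + 1.5(14) = 22.
Deadweight loss is the triangle between the curves from 14 to 29.8182: (1/2)(109 - 22)(29.8182 - 14) = 688.0909.

688.09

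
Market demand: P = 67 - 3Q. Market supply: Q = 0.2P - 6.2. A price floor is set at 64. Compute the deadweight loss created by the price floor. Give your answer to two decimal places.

49.00

Rewriting supply in inverse form: P = 31 + 5Q.
Without the control, 67 - 3Q = 31 + 5Q so Q* = 4.5 and P* = 53.5.
At the floor price 64, quantity demanded is (67 - 64)/3 = 1; demand is the short side, so Q = 1 trades at P = 64.
At Q = 1 the demand price is 64 and the supply price is 36. Deadweight loss is the triangle between the curves from 1 to 4.5: (1/2)(64 - 36)(4.5 - 1) = 49.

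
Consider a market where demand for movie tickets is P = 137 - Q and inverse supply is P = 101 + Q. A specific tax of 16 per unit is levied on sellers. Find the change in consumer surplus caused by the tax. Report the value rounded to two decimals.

-112.00

Without the tax, 137 - Q = 101 + Q so Q* = 18 and P* = 119.
With the tax, sellers need 16 more per unit: 137 - Q = 101 + Q + 16, so Q_t = 10. Buyers pay P_b = 127; sellers receive P_s = P_b - 16 = 111.
CS falls from (1/2)(18)(18) = 162 to (1/2)(10)(10) = 50, a change of -112.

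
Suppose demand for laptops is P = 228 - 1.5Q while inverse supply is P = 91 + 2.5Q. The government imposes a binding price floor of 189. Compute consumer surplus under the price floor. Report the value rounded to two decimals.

507.00

Without the control, 228 - 1.5Q = 91 + 2.5Q so Q* = 34.25 and P* = 176.625.
At P = 189, buyers demand (228 - 189)/1.5 = 26 while sellers would supply more, so the quantity traded is 26 at price 189.
CS is the triangle under demand above 189: (1/2)(26)(228 - 189) = 507.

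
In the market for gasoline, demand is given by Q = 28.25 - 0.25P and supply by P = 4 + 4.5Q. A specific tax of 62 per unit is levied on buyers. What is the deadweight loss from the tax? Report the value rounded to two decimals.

Rewriting demand in inverse form: P = 113 - 4Q.
Without the tax, 113 - 4Q = 4 + 4.5Q so Q* = 12.8235 and P* = 61.7059.
A tax on buyers shifts demand down by 62: (113 - 62) - 4Q = 4 + 4.5Q, so Q_t = 5.5294. Buyers pay P_b = 90.8824; sellers receive P_s = P_b - 62 = 28.8824.
The welfare triangle lost has base Q* - Q_t = 7.2941 and height t = 62, so DWL = (1/2)(7.2941)(62) = 226.1176.

226.12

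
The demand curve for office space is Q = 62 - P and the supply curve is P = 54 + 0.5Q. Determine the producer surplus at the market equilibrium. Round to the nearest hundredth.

7.11

Rewriting demand in inverse form: P = 62 - Q.
Setting demand equal to supply, 8 = 1.5Q, so Q* = 5.3333 and P* = 56.6667.
PS is the area between P* and the supply curve from 0 to Q*: (1/2)(5.3333)(2.6667) = 7.1111.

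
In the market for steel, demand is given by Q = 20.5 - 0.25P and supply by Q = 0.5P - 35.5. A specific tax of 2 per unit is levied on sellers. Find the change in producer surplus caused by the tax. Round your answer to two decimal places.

Rewriting demand in inverse form: P = 82 - 4Q.
Rewriting supply in inverse form: P = 71 + 2Q.
Without the tax, 82 - 4Q = 71 + 2Q so Q* = 1.8333 and P* = 74.6667.
With the tax, sellers need 2 more per unit: 82 - 4Q = 71 + 2Q + 2, so Q_t = 1.5. Buyers pay P_b = 76; sellers receive P_s = P_b - 2 = 74.
Producers lose the trapezoid between P_s and P* out to Q_t plus the triangle from Q_t to Q*: change in PS = 2.25 - 3.3611 = -1.1111.

-1.11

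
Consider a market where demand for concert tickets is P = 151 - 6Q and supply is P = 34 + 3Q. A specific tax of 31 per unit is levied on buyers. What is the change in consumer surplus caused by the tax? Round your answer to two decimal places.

-233.07

Without the tax, 151 - 6Q = 34 + 3Q so Q* = 13 and P* = 73.
A tax on buyers shifts demand down by 31: (151 - 31) - 6Q = 34 + 3Q, so Q_t = 9.5556. Buyers pay P_b = 93.6667; sellers receive P_s = P_b - 31 = 62.6667.
Consumers lose the trapezoid between P* and P_b out to Q_t plus the triangle from Q_t to Q*: change in CS = 273.9259 - 507 = -233.0741.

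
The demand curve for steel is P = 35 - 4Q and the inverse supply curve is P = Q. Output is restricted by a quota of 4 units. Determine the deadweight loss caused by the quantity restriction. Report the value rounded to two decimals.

Unrestricted equilibrium: Q* = (35 - 0)/(4 + 1) = 7.
At Q = 4 the demand price is 35 - 4(4) = 19 and the supply price is 0 + (4) = 4.
Deadweight loss is the triangle between the curves from 4 to 7: (1/2)(19 - 4)(7 - 4) = 22.5.

22.50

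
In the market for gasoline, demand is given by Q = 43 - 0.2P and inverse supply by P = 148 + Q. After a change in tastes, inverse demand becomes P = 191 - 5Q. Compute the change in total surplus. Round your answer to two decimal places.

-220.00

Rewriting demand in inverse form: P = 215 - 5Q.
Initial equilibrium: Q_0 = 11.1667, P_0 = 159.1667; CS_0 = (1/2)(11.1667)(55.8333) = 311.7361, PS_0 = (1/2)(11.1667)(11.1667) = 62.3472.
New equilibrium: 191 - 5Q = 148 + Q gives Q_1 = 7.1667, P_1 = 155.1667; CS_1 = 128.4028, PS_1 = 25.6806.
Change in total surplus = (128.4028 + 25.6806) - (311.7361 + 62.3472) = -220.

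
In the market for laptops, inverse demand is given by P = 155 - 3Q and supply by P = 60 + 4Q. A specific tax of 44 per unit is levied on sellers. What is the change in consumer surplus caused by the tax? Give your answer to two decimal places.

-196.65

Without the tax, 155 - 3Q = 60 + 4Q so Q* = 13.5714 and P* = 114.2857.
A tax on sellers shifts supply up by 44: 155 - 3Q = 60 + 4Q + 44, so Q_t = 7.2857. Buyers pay P_b = 133.1429; sellers receive P_s = P_b - 44 = 89.1429.
CS falls from (1/2)(13.5714)(40.7143) = 276.2755 to (1/2)(7.2857)(21.8571) = 79.6224, a change of -196.6531.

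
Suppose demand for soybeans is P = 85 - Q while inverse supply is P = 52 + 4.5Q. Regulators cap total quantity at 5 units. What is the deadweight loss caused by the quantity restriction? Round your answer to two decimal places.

Without the quota, 85 - Q = 52 + 4.5Q gives Q* = 6.
At Q = 5 the demand price is 85 - (5) = 80 and the supply price is 52 + 4.5(5) = 74.5.
DWL = (1/2)(gap between curves at 5) x (Q* - 5) = (1/2)(5.5)(1) = 2.75.

2.75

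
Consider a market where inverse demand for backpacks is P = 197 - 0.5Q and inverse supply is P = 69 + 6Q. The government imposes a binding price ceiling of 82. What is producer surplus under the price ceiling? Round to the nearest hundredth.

Free-market equilibrium: 197 - 0.5Q = 69 + 6Q gives Q* = 19.6923, P* = 187.1538.
At P = 82, sellers supply (82 - 69)/6 = 2.1667 while buyers want more, so the quantity traded is 2.1667 at price 82.
PS is the triangle above supply below 82: (1/2)(2.1667)(82 - 69) = 14.0833.

14.08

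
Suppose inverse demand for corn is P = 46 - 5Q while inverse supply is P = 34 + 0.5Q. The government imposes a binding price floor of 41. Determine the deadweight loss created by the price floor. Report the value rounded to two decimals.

Without the control, 46 - 5Q = 34 + 0.5Q so Q* = 2.1818 and P* = 35.0909.
At the floor price 41, quantity demanded is (46 - 41)/5 = 1; demand is the short side, so Q = 1 trades at P = 41.
The lost-trades triangle has base Q* - 1 = 1.1818 and height equal to the gap between the curves at Q = 1, which is 41 - 34.5 = 6.5. DWL = (1/2)(1.1818)(6.5) = 3.8409.

3.84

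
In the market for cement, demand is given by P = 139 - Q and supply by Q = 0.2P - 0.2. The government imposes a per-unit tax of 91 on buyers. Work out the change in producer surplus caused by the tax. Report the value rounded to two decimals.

-1169.10

Rewriting supply in inverse form: P = 1 + 5Q.
Pre-tax equilibrium: 139 - Q = 1 + 5Q gives Q* = 23, P* = 116.
With the tax, buyers' net willingness to pay falls by 91: (139 - 91) - Q = 1 + 5Q, so Q_t = 7.8333. Buyers pay P_b = 131.1667; sellers receive P_s = P_b - 91 = 40.1667.
PS falls from (1/2)(23)(115) = 1322.5 to (1/2)(7.8333)(39.1667) = 153.4028, a change of -1169.0972.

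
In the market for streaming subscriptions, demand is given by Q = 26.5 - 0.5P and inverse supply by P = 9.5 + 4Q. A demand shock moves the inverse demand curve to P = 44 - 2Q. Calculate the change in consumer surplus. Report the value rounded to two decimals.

Rewriting demand in inverse form: P = 53 - 2Q.
Initial equilibrium: Q_0 = 7.25, P_0 = 38.5; CS_0 = (1/2)(7.25)(14.5) = 52.5625, PS_0 = (1/2)(7.25)(29) = 105.125.
New equilibrium: 44 - 2Q = 9.5 + 4Q gives Q_1 = 5.75, P_1 = 32.5; CS_1 = 33.0625, PS_1 = 66.125.
Change in consumer surplus = 33.0625 - 52.5625 = -19.5.

-19.50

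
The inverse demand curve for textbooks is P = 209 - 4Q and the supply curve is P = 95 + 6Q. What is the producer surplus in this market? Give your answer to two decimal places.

Equilibrium: 209 - 4Q = 95 + 6Q, so Q* = 11.4 and P* = 163.4.
PS is the area between P* and the supply curve from 0 to Q*: (1/2)(11.4)(68.4) = 389.88.

389.88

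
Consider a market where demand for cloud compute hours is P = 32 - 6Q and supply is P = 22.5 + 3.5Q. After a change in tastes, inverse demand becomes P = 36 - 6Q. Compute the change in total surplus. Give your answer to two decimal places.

4.84

Initial equilibrium: Q_0 = 1, P_0 = 26; CS_0 = (1/2)(1)(6) = 3, PS_0 = (1/2)(1)(3.5) = 1.75.
New equilibrium: 36 - 6Q = 22.5 + 3.5Q gives Q_1 = 1.4211, P_1 = 27.4737; CS_1 = 6.0582, PS_1 = 3.5339.
Change in total surplus = (6.0582 + 3.5339) - (3 + 1.75) = 4.8421.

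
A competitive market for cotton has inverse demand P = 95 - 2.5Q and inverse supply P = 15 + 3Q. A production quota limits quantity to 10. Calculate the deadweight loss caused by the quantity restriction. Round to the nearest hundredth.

56.82

Without the quota, 95 - 2.5Q = 15 + 3Q gives Q* = 14.5455.
At Q = 10 the demand price is 95 - 2.5(10) = 70 and the supply price is 15 + 3(10) = 45.
Deadweight loss is the triangle between the curves from 10 to 14.5455: (1/2)(70 - 45)(14.5455 - 10) = 56.8182.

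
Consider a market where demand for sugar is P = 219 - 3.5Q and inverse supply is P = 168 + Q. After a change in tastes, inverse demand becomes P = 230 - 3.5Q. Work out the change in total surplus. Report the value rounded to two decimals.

Initial equilibrium: Q_0 = 11.3333, P_0 = 179.3333; CS_0 = (1/2)(11.3333)(39.6667) = 224.7778, PS_0 = (1/2)(11.3333)(11.3333) = 64.2222.
New equilibrium: 230 - 3.5Q = 168 + Q gives Q_1 = 13.7778, P_1 = 181.7778; CS_1 = 332.1975, PS_1 = 94.9136.
Change in total surplus = (332.1975 + 94.9136) - (224.7778 + 64.2222) = 138.1111.

138.11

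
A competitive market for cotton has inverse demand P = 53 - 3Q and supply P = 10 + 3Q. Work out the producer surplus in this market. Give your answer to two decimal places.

77.04

Set 53 - 3Q = 10 + 3Q, which gives 43 = 6Q, so Q* = 7.1667 and P* = 53 - 3(7.1667) = 31.5.
PS is the area between P* and the supply curve from 0 to Q*: (1/2)(7.1667)(21.5) = 77.0417.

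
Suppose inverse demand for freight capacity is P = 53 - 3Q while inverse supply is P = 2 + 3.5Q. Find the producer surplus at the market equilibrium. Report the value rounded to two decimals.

Set 53 - 3Q = 2 + 3.5Q, which gives 51 = 6.5Q, so Q* = 7.8462 and P* = 53 - 3(7.8462) = 29.4615.
PS is the area between P* and the supply curve from 0 to Q*: (1/2)(7.8462)(27.4615) = 107.7337.

107.73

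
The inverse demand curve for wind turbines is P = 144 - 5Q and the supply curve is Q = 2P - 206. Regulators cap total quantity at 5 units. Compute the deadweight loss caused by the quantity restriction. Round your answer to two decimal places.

16.57

Rewriting supply in inverse form: P = 103 + 0.5Q.
Without the quota, 144 - 5Q = 103 + 0.5Q gives Q* = 7.4545.
At Q = 5 the demand price is 144 - 5(5) = 119 and the supply price is 103 + 0.5(5) = 105.5.
DWL = (1/2)(gap between curves at 5) x (Q* - 5) = (1/2)(13.5)(2.4545) = 16.5682.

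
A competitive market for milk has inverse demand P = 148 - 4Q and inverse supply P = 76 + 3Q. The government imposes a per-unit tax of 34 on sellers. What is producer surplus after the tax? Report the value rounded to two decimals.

Pre-tax equilibrium: 148 - 4Q = 76 + 3Q gives Q* = 10.2857, P* = 106.8571.
With the tax, sellers need 34 more per unit: 148 - 4Q = 76 + 3Q + 34, so Q_t = 5.4286. Buyers pay P_b = 126.2857; sellers receive P_s = P_b - 34 = 92.2857.
PS = (1/2)(Q_t)(P_s - 76) = (1/2)(5.4286)(16.2857) = 44.2041.

44.20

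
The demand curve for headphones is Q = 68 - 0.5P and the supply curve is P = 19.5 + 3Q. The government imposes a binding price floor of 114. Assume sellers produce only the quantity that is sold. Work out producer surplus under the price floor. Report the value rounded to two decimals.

858.00

Rewriting demand in inverse form: P = 136 - 2Q.
Without the control, 136 - 2Q = 19.5 + 3Q so Q* = 23.3 and P* = 89.4.
At P = 114, buyers demand (136 - 114)/2 = 11 while sellers would supply more, so the quantity traded is 11 at price 114.
The supply price at Q = 11 is 52.5. PS is the trapezoid between 114 and supply over [0, 11]: (1/2)[(114 - 19.5) + (114 - 52.5)](11) = 858.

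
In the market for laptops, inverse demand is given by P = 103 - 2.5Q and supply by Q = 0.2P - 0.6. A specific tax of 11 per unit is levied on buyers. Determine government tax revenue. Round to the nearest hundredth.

Rewriting supply in inverse form: P = 3 + 5Q.
Without the tax, 103 - 2.5Q = 3 + 5Q so Q* = 13.3333 and P* = 69.6667.
A tax on buyers shifts demand down by 11: (103 - 11) - 2.5Q = 3 + 5Q, so Q_t = 11.8667. Buyers pay P_b = 73.3333; sellers receive P_s = P_b - 11 = 62.3333.
Revenue is the tax times quantity traded: 11 x 11.8667 = 130.5333.

130.53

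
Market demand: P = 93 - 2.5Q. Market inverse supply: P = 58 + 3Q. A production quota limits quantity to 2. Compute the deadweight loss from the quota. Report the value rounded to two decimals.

Without the quota, 93 - 2.5Q = 58 + 3Q gives Q* = 6.3636.
At Q = 2 the demand price is 93 - 2.5(2) = 88 and the supply price is 58 + 3(2) = 64.
Deadweight loss is the triangle between the curves from 2 to 6.3636: (1/2)(88 - 64)(6.3636 - 2) = 52.3636.

52.36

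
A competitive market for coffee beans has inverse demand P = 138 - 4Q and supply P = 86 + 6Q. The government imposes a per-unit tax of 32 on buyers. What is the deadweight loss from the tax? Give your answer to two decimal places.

Pre-tax equilibrium: 138 - 4Q = 86 + 6Q gives Q* = 5.2, P* = 117.2.
With the tax, buyers' net willingness to pay falls by 32: (138 - 32) - 4Q = 86 + 6Q, so Q_t = 2. Buyers pay P_b = 130; sellers receive P_s = P_b - 32 = 98.
The welfare triangle lost has base Q* - Q_t = 3.2 and height t = 32, so DWL = (1/2)(3.2)(32) = 51.2.

51.20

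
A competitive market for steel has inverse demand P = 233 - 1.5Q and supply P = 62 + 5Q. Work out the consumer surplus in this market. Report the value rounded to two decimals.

519.07

Set 233 - 1.5Q = 62 + 5Q, which gives 171 = 6.5Q, so Q* = 26.3077 and P* = 233 - 1.5(26.3077) = 193.5385.
The demand choke price is 233, so CS = (1/2)(Q*)(233 - P*) = (1/2)(26.3077)(39.4615) = 519.071.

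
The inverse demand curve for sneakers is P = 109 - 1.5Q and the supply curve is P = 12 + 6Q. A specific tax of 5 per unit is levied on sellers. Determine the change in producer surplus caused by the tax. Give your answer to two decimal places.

-50.40

Pre-tax equilibrium: 109 - 1.5Q = 12 + 6Q gives Q* = 12.9333, P* = 89.6.
A tax on sellers shifts supply up by 5: 109 - 1.5Q = 12 + 6Q + 5, so Q_t = 12.2667. Buyers pay P_b = 90.6; sellers receive P_s = P_b - 5 = 85.6.
Producers lose the trapezoid between P_s and P* out to Q_t plus the triangle from Q_t to Q*: change in PS = 451.4133 - 501.8133 = -50.4.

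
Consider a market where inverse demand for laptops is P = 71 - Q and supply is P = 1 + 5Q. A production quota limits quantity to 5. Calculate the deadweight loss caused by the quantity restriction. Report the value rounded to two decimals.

133.33

Without the quota, 71 - Q = 1 + 5Q gives Q* = 11.6667.
At Q = 5 the demand price is 71 - (5) = 66 and the supply price is 1 + 5(5) = 26.
Deadweight loss is the triangle between the curves from 5 to 11.6667: (1/2)(66 - 26)(11.6667 - 5) = 133.3333.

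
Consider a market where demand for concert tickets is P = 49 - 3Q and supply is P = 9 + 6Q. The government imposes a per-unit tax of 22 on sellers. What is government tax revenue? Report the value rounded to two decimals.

Without the tax, 49 - 3Q = 9 + 6Q so Q* = 4.4444 and P* = 35.6667.
With the tax, sellers need 22 more per unit: 49 - 3Q = 9 + 6Q + 22, so Q_t = 2. Buyers pay P_b = 43; sellers receive P_s = P_b - 22 = 21.
Tax revenue = t x Q_t = 22 x 2 = 44.

44.00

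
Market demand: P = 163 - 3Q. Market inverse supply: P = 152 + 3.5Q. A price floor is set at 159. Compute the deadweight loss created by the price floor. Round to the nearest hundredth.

0.42

Free-market equilibrium: 163 - 3Q = 152 + 3.5Q gives Q* = 1.6923, P* = 157.9231.
At the floor price 159, quantity demanded is (163 - 159)/3 = 1.3333; demand is the short side, so Q = 1.3333 trades at P = 159.
The lost-trades triangle has base Q* - 1.3333 = 0.359 and height equal to the gap between the curves at Q = 1.3333, which is 159 - 156.6667 = 2.3333. DWL = (1/2)(0.359)(2.3333) = 0.4188.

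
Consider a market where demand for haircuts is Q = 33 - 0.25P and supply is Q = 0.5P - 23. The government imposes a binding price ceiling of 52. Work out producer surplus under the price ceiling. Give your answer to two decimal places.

9.00

Rewriting demand in inverse form: P = 132 - 4Q.
Rewriting supply in inverse form: P = 46 + 2Q.
Without the control, 132 - 4Q = 46 + 2Q so Q* = 14.3333 and P* = 74.6667.
At the ceiling price 52, quantity supplied is (52 - 46)/2 = 3; supply is the short side, so Q = 3 trades at P = 52.
PS is the triangle above supply below 52: (1/2)(3)(52 - 46) = 9.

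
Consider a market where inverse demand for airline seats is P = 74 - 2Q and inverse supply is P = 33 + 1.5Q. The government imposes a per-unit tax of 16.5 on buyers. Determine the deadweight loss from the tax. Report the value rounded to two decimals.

Without the tax, 74 - 2Q = 33 + 1.5Q so Q* = 11.7143 and P* = 50.5714.
A tax on buyers shifts demand down by 16.5: (74 - 16.5) - 2Q = 33 + 1.5Q, so Q_t = 7. Buyers pay P_b = 60; sellers receive P_s = P_b - 16.5 = 43.5.
The welfare triangle lost has base Q* - Q_t = 4.7143 and height t = 16.5, so DWL = (1/2)(4.7143)(16.5) = 38.8929.

38.89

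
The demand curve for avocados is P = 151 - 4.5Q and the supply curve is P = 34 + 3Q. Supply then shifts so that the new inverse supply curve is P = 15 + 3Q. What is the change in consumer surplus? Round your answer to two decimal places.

192.28

Initial equilibrium: Q_0 = 15.6, P_0 = 80.8; CS_0 = (1/2)(15.6)(70.2) = 547.56, PS_0 = (1/2)(15.6)(46.8) = 365.04.
New equilibrium: 151 - 4.5Q = 15 + 3Q gives Q_1 = 18.1333, P_1 = 69.4; CS_1 = 739.84, PS_1 = 493.2267.
Change in consumer surplus = 739.84 - 547.56 = 192.28.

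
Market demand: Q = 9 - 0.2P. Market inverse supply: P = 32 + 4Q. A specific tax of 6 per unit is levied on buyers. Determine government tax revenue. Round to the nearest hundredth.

4.67

Rewriting demand in inverse form: P = 45 - 5Q.
Pre-tax equilibrium: 45 - 5Q = 32 + 4Q gives Q* = 1.4444, P* = 37.7778.
With the tax, buyers' net willingness to pay falls by 6: (45 - 6) - 5Q = 32 + 4Q, so Q_t = 0.7778. Buyers pay P_b = 41.1111; sellers receive P_s = P_b - 6 = 35.1111.
Revenue is the tax times quantity traded: 6 x 0.7778 = 4.6667.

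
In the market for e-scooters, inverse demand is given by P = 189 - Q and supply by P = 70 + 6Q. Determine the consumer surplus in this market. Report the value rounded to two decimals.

Equilibrium: 189 - Q = 70 + 6Q, so Q* = 17 and P* = 172.
CS is the area between the demand curve and P* from 0 to Q*: (1/2)(17)(17) = 144.5.

144.50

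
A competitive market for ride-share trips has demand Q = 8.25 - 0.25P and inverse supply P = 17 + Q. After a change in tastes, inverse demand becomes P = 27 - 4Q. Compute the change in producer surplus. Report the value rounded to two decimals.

-3.12

Rewriting demand in inverse form: P = 33 - 4Q.
Initial equilibrium: Q_0 = 3.2, P_0 = 20.2; CS_0 = (1/2)(3.2)(12.8) = 20.48, PS_0 = (1/2)(3.2)(3.2) = 5.12.
New equilibrium: 27 - 4Q = 17 + Q gives Q_1 = 2, P_1 = 19; CS_1 = 8, PS_1 = 2.
Change in producer surplus = 2 - 5.12 = -3.12.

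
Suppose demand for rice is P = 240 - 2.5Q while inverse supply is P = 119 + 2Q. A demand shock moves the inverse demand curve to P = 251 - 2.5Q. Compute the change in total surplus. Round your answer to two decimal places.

Initial equilibrium: Q_0 = 26.8889, P_0 = 172.7778; CS_0 = (1/2)(26.8889)(67.2222) = 903.7654, PS_0 = (1/2)(26.8889)(53.7778) = 723.0123.
New equilibrium: 251 - 2.5Q = 119 + 2Q gives Q_1 = 29.3333, P_1 = 177.6667; CS_1 = 1075.5556, PS_1 = 860.4444.
Change in total surplus = (1075.5556 + 860.4444) - (903.7654 + 723.0123) = 309.2222.

309.22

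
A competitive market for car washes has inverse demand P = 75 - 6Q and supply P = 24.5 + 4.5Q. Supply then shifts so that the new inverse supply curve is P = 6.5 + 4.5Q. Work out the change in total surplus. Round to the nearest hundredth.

102.00

Initial equilibrium: Q_0 = 4.8095, P_0 = 46.1429; CS_0 = (1/2)(4.8095)(28.8571) = 69.3946, PS_0 = (1/2)(4.8095)(21.6429) = 52.0459.
New equilibrium: 75 - 6Q = 6.5 + 4.5Q gives Q_1 = 6.5238, P_1 = 35.8571; CS_1 = 127.6803, PS_1 = 95.7602.
Change in total surplus = (127.6803 + 95.7602) - (69.3946 + 52.0459) = 102.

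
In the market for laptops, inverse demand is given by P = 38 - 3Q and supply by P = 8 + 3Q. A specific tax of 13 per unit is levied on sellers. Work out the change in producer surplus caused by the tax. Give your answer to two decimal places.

-25.46

Pre-tax equilibrium: 38 - 3Q = 8 + 3Q gives Q* = 5, P* = 23.
A tax on sellers shifts supply up by 13: 38 - 3Q = 8 + 3Q + 13, so Q_t = 2.8333. Buyers pay P_b = 29.5; sellers receive P_s = P_b - 13 = 16.5.
PS falls from (1/2)(5)(15) = 37.5 to (1/2)(2.8333)(8.5) = 12.0417, a change of -25.4583.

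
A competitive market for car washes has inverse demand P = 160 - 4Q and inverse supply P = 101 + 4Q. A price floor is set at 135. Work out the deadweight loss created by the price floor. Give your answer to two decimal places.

5.06

Without the control, 160 - 4Q = 101 + 4Q so Q* = 7.375 and P* = 130.5.
At the floor price 135, quantity demanded is (160 - 135)/4 = 6.25; demand is the short side, so Q = 6.25 trades at P = 135.
The lost-trades triangle has base Q* - 6.25 = 1.125 and height equal to the gap between the curves at Q = 6.25, which is 135 - 126 = 9. DWL = (1/2)(1.125)(9) = 5.0625.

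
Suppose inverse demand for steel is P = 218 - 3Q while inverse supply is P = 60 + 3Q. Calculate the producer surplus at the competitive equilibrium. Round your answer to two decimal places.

Equilibrium: 218 - 3Q = 60 + 3Q, so Q* = 26.3333 and P* = 139.
The supply curve's price intercept is 60, so PS = (1/2)(Q*)(P* - 60) = (1/2)(26.3333)(79) = 1040.1667.

1040.17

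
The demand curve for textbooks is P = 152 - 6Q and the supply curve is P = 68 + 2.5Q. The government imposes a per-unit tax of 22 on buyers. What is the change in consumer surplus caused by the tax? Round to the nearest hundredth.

Pre-tax equilibrium: 152 - 6Q = 68 + 2.5Q gives Q* = 9.8824, P* = 92.7059.
A tax on buyers shifts demand down by 22: (152 - 22) - 6Q = 68 + 2.5Q, so Q_t = 7.2941. Buyers pay P_b = 108.2353; sellers receive P_s = P_b - 22 = 86.2353.
CS falls from (1/2)(9.8824)(59.2941) = 292.9827 to (1/2)(7.2941)(43.7647) = 159.6125, a change of -133.3702.

-133.37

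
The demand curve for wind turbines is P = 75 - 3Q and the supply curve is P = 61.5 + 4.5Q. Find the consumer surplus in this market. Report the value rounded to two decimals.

4.86

Setting demand equal to supply, 13.5 = 7.5Q, so Q* = 1.8 and P* = 69.6.
Consumer surplus is the triangle under demand above P*: (1/2)(1.8)(75 - 69.6) = (1/2)(1.8)(5.4) = 4.86.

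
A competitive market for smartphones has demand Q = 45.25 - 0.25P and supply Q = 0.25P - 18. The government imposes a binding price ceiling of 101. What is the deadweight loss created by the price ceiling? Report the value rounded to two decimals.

Rewriting demand in inverse form: P = 181 - 4Q.
Rewriting supply in inverse form: P = 72 + 4Q.
Without the control, 181 - 4Q = 72 + 4Q so Q* = 13.625 and P* = 126.5.
At the ceiling price 101, quantity supplied is (101 - 72)/4 = 7.25; supply is the short side, so Q = 7.25 trades at P = 101.
The lost-trades triangle has base Q* - 7.25 = 6.375 and height equal to the gap between the curves at Q = 7.25, which is 152 - 101 = 51. DWL = (1/2)(6.375)(51) = 162.5625.

162.56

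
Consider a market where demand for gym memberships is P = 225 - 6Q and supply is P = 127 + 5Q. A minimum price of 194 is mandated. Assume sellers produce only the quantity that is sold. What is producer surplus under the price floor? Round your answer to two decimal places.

Free-market equilibrium: 225 - 6Q = 127 + 5Q gives Q* = 8.9091, P* = 171.5455.
At P = 194, buyers demand (225 - 194)/6 = 5.1667 while sellers would supply more, so the quantity traded is 5.1667 at price 194.
The supply price at Q = 5.1667 is 152.8333. PS is the trapezoid between 194 and supply over [0, 5.1667]: (1/2)[(194 - 127) + (194 - 152.8333)](5.1667) = 279.4306.

279.43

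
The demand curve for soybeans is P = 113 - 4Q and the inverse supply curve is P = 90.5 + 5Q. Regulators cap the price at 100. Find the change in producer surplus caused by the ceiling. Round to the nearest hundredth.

-6.60

Free-market equilibrium: 113 - 4Q = 90.5 + 5Q gives Q* = 2.5, P* = 103.
At P = 100, sellers supply (100 - 90.5)/5 = 1.9 while buyers want more, so the quantity traded is 1.9 at price 100.
PS goes from (1/2)(2.5)(12.5) = 15.625 to 9.025 (computed as (100 - 90.5)(1.9) - (1/2)(5)(1.9)^2), a change of -6.6.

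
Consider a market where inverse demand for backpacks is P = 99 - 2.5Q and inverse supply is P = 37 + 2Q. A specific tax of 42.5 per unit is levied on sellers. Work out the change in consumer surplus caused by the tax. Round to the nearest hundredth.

-213.81

Pre-tax equilibrium: 99 - 2.5Q = 37 + 2Q gives Q* = 13.7778, P* = 64.5556.
With the tax, sellers need 42.5 more per unit: 99 - 2.5Q = 37 + 2Q + 42.5, so Q_t = 4.3333. Buyers pay P_b = 88.1667; sellers receive P_s = P_b - 42.5 = 45.6667.
Consumers lose the trapezoid between P* and P_b out to Q_t plus the triangle from Q_t to Q*: change in CS = 23.4722 - 237.284 = -213.8117.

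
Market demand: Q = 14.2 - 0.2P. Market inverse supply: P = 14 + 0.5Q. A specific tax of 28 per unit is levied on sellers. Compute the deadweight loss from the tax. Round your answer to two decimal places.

71.27

Rewriting demand in inverse form: P = 71 - 5Q.
Pre-tax equilibrium: 71 - 5Q = 14 + 0.5Q gives Q* = 10.3636, P* = 19.1818.
With the tax, sellers need 28 more per unit: 71 - 5Q = 14 + 0.5Q + 28, so Q_t = 5.2727. Buyers pay P_b = 44.6364; sellers receive P_s = P_b - 28 = 16.6364.
Deadweight loss is the triangle between the curves from Q_t to Q*: (1/2)(10.3636 - 5.2727)(28) = 71.2727.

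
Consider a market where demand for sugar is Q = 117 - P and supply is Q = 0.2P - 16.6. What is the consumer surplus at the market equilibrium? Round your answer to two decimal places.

Rewriting demand in inverse form: P = 117 - Q.
Rewriting supply in inverse form: P = 83 + 5Q.
Set 117 - Q = 83 + 5Q, which gives 34 = 6Q, so Q* = 5.6667 and P* = 117 - (5.6667) = 111.3333.
The demand choke price is 117, so CS = (1/2)(Q*)(117 - P*) = (1/2)(5.6667)(5.6667) = 16.0556.

16.06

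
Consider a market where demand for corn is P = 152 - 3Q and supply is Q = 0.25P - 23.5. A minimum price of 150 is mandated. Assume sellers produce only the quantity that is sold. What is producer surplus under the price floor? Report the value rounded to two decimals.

36.44

Rewriting supply in inverse form: P = 94 + 4Q.
Without the control, 152 - 3Q = 94 + 4Q so Q* = 8.2857 and P* = 127.1429.
At the floor price 150, quantity demanded is (152 - 150)/3 = 0.6667; demand is the short side, so Q = 0.6667 trades at P = 150.
The supply price at Q = 0.6667 is 96.6667. PS is the trapezoid between 150 and supply over [0, 0.6667]: (1/2)[(150 - 94) + (150 - 96.6667)](0.6667) = 36.4444.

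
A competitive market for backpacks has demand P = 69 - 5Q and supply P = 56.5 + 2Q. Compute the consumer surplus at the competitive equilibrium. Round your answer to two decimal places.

Setting demand equal to supply, 12.5 = 7Q, so Q* = 1.7857 and P* = 60.0714.
The demand choke price is 69, so CS = (1/2)(Q*)(69 - P*) = (1/2)(1.7857)(8.9286) = 7.9719.

7.97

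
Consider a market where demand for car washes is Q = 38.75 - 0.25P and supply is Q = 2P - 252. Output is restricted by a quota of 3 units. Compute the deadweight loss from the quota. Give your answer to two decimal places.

26.69

Rewriting demand in inverse form: P = 155 - 4Q.
Rewriting supply in inverse form: P = 126 + 0.5Q.
Without the quota, 155 - 4Q = 126 + 0.5Q gives Q* = 6.4444.
At Q = 3 the demand price is 155 - 4(3) = 143 and the supply price is 126 + 0.5(3) = 127.5.
DWL = (1/2)(gap between curves at 3) x (Q* - 3) = (1/2)(15.5)(3.4444) = 26.6944.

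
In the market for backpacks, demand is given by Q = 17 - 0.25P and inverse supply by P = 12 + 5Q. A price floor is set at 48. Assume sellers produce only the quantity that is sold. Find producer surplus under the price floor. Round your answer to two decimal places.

Rewriting demand in inverse form: P = 68 - 4Q.
Free-market equilibrium: 68 - 4Q = 12 + 5Q gives Q* = 6.2222, P* = 43.1111.
At the floor price 48, quantity demanded is (68 - 48)/4 = 5; demand is the short side, so Q = 5 trades at P = 48.
The supply price at Q = 5 is 37. PS is the trapezoid between 48 and supply over [0, 5]: (1/2)[(48 - 12) + (48 - 37)](5) = 117.5.

117.50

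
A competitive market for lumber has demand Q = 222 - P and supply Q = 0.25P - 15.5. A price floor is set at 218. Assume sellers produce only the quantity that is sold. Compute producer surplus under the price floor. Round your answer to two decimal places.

592.00

Rewriting demand in inverse form: P = 222 - Q.
Rewriting supply in inverse form: P = 62 + 4Q.
Without the control, 222 - Q = 62 + 4Q so Q* = 32 and P* = 190.
At P = 218, buyers demand (222 - 218)/1 = 4 while sellers would supply more, so the quantity traded is 4 at price 218.
The supply price at Q = 4 is 78. PS is the trapezoid between 218 and supply over [0, 4]: (1/2)[(218 - 62) + (218 - 78)](4) = 592.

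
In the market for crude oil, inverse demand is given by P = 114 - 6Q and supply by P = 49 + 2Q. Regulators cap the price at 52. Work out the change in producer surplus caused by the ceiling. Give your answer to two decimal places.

-63.77

Without the control, 114 - 6Q = 49 + 2Q so Q* = 8.125 and P* = 65.25.
At the ceiling price 52, quantity supplied is (52 - 49)/2 = 1.5; supply is the short side, so Q = 1.5 trades at P = 52.
PS goes from (1/2)(8.125)(16.25) = 66.0156 to 2.25 (computed as (52 - 49)(1.5) - (1/2)(2)(1.5)^2), a change of -63.7656.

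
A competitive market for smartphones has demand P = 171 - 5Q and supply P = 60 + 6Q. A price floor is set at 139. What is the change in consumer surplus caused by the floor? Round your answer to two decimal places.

Without the control, 171 - 5Q = 60 + 6Q so Q* = 10.0909 and P* = 120.5455.
At the floor price 139, quantity demanded is (171 - 139)/5 = 6.4; demand is the short side, so Q = 6.4 trades at P = 139.
CS goes from (1/2)(10.0909)(50.4545) = 254.5661 to 102.4 (computed as (171 - 139)(6.4) - (1/2)(5)(6.4)^2), a change of -152.1661.

-152.17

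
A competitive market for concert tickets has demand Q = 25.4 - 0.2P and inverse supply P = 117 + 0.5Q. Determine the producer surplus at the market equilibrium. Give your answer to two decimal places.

Rewriting demand in inverse form: P = 127 - 5Q.
Equilibrium: 127 - 5Q = 117 + 0.5Q, so Q* = 1.8182 and P* = 117.9091.
Producer surplus is the triangle above supply below P*: (1/2)(1.8182)(117.9091 - 117) = (1/2)(1.8182)(0.9091) = 0.8264.

0.83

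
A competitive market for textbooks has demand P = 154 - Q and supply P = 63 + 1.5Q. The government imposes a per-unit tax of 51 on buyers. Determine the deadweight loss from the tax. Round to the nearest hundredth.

Without the tax, 154 - Q = 63 + 1.5Q so Q* = 36.4 and P* = 117.6.
With the tax, buyers' net willingness to pay falls by 51: (154 - 51) - Q = 63 + 1.5Q, so Q_t = 16. Buyers pay P_b = 138; sellers receive P_s = P_b - 51 = 87.
Deadweight loss is the triangle between the curves from Q_t to Q*: (1/2)(36.4 - 16)(51) = 520.2.

520.20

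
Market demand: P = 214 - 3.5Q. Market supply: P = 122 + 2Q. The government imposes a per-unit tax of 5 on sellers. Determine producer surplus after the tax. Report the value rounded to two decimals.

Without the tax, 214 - 3.5Q = 122 + 2Q so Q* = 16.7273 and P* = 155.4545.
A tax on sellers shifts supply up by 5: 214 - 3.5Q = 122 + 2Q + 5, so Q_t = 15.8182. Buyers pay P_b = 158.6364; sellers receive P_s = P_b - 5 = 153.6364.
PS = (1/2)(Q_t)(P_s - 122) = (1/2)(15.8182)(31.6364) = 250.2149.

250.21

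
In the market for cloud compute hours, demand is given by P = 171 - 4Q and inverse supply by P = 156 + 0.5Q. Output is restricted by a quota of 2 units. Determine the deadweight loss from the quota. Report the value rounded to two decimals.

Without the quota, 171 - 4Q = 156 + 0.5Q gives Q* = 3.3333.
At Q = 2 the demand price is 171 - 4(2) = 163 and the supply price is 156 + 0.5(2) = 157.
DWL = (1/2)(gap between curves at 2) x (Q* - 2) = (1/2)(6)(1.3333) = 4.

4.00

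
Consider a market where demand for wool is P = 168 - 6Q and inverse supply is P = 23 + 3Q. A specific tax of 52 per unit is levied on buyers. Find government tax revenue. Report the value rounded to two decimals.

537.33

Without the tax, 168 - 6Q = 23 + 3Q so Q* = 16.1111 and P* = 71.3333.
With the tax, buyers' net willingness to pay falls by 52: (168 - 52) - 6Q = 23 + 3Q, so Q_t = 10.3333. Buyers pay P_b = 106; sellers receive P_s = P_b - 52 = 54.
Tax revenue = t x Q_t = 52 x 10.3333 = 537.3333.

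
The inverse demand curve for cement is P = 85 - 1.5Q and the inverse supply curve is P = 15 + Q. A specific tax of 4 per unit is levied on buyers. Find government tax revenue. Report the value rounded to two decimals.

Without the tax, 85 - 1.5Q = 15 + Q so Q* = 28 and P* = 43.
With the tax, buyers' net willingness to pay falls by 4: (85 - 4) - 1.5Q = 15 + Q, so Q_t = 26.4. Buyers pay P_b = 45.4; sellers receive P_s = P_b - 4 = 41.4.
Tax revenue = t x Q_t = 4 x 26.4 = 105.6.

105.60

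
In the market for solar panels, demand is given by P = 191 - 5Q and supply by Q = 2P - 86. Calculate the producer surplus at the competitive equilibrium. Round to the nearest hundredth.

181.02

Rewriting supply in inverse form: P = 43 + 0.5Q.
Set 191 - 5Q = 43 + 0.5Q, which gives 148 = 5.5Q, so Q* = 26.9091 and P* = 191 - 5(26.9091) = 56.4545.
PS is the area between P* and the supply curve from 0 to Q*: (1/2)(26.9091)(13.4545) = 181.0248.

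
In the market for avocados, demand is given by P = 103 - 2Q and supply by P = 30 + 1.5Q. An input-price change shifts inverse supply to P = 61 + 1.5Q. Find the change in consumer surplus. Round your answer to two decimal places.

-291.02

Initial equilibrium: Q_0 = 20.8571, P_0 = 61.2857; CS_0 = (1/2)(20.8571)(41.7143) = 435.0204, PS_0 = (1/2)(20.8571)(31.2857) = 326.2653.
New equilibrium: 103 - 2Q = 61 + 1.5Q gives Q_1 = 12, P_1 = 79; CS_1 = 144, PS_1 = 108.
Change in consumer surplus = 144 - 435.0204 = -291.0204.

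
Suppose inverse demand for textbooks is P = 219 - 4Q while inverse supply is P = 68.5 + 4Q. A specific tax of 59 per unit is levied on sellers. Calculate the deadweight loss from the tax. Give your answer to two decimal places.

217.56

Without the tax, 219 - 4Q = 68.5 + 4Q so Q* = 18.8125 and P* = 143.75.
With the tax, sellers need 59 more per unit: 219 - 4Q = 68.5 + 4Q + 59, so Q_t = 11.4375. Buyers pay P_b = 173.25; sellers receive P_s = P_b - 59 = 114.25.
Deadweight loss is the triangle between the curves from Q_t to Q*: (1/2)(18.8125 - 11.4375)(59) = 217.5625.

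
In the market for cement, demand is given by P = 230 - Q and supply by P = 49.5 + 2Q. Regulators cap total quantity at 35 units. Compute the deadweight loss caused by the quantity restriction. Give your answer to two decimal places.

Without the quota, 230 - Q = 49.5 + 2Q gives Q* = 60.1667.
At Q = 35 the demand price is 230 - (35) = 195 and the supply price is 49.5 + 2(35) = 119.5.
Deadweight loss is the triangle between the curves from 35 to 60.1667: (1/2)(195 - 119.5)(60.1667 - 35) = 950.0417.

950.04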